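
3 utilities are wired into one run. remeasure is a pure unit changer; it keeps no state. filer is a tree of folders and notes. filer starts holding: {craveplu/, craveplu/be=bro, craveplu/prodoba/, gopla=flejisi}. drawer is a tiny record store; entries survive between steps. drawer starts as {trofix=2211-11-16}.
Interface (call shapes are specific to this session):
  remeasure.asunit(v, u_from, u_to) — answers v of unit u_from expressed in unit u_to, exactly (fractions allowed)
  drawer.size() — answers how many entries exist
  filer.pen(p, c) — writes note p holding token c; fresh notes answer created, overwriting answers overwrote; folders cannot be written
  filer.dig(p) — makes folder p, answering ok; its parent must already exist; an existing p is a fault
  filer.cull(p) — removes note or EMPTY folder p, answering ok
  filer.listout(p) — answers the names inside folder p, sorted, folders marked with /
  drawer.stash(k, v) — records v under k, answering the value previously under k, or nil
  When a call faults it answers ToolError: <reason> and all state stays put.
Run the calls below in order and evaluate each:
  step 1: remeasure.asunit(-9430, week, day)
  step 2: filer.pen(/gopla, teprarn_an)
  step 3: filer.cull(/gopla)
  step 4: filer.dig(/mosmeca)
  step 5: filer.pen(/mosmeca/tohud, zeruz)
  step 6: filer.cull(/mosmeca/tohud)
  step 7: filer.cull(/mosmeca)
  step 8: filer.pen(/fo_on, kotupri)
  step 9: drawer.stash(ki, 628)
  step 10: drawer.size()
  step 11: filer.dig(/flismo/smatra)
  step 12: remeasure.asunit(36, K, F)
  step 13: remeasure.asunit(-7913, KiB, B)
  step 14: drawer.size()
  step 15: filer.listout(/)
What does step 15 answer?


Using remeasure.asunit on -9430, week, day, — result: -66010.
Then filer.pen on /gopla, teprarn_an, — result: overwrote.
Now I run filer.cull on /gopla, giving ok.
I invoke filer.dig on /mosmeca: ok.
Then filer.pen on /mosmeca/tohud, zeruz, and see created.
Using filer.cull on /mosmeca/tohud, yielding ok.
Invoking filer.cull on /mosmeca, which returns ok.
Invoking filer.pen on /fo_on, kotupri, yielding created.
Then drawer.stash on ki, 628, → nil.
Invoking drawer.size: 2.
I invoke filer.dig on /flismo/smatra, — result: ToolError: no parent.
I call remeasure.asunit on 36, K, F, giving -39487/100.
Invoking remeasure.asunit on -7913, KiB, B, which returns -8102912.
I try drawer.size(), → 2.
Then filer.listout on /, → [craveplu/, fo_on].

Answer: [craveplu/, fo_on]


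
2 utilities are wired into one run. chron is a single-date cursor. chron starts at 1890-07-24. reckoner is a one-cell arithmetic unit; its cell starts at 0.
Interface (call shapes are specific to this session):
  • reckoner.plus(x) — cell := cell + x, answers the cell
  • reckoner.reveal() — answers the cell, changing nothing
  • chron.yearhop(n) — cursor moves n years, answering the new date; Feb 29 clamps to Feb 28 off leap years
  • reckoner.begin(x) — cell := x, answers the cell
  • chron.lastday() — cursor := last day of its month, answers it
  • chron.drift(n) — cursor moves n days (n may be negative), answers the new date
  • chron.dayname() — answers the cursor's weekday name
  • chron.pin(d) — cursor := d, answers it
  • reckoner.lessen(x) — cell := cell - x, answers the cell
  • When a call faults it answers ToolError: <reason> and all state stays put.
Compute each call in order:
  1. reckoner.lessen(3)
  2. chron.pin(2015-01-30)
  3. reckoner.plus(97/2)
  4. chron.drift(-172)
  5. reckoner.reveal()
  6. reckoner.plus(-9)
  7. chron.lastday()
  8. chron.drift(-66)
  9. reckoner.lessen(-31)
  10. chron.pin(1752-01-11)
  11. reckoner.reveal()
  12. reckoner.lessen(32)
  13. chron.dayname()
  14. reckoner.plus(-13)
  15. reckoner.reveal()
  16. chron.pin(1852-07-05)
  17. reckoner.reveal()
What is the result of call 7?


Answer: 2014-08-31

Derivation:
I invoke reckoner.lessen(x=3), and see -3.
I try chron.pin(d=2015-01-30), yielding 2015-01-30.
I run reckoner.plus(x=97/2), → 91/2.
Now I run chron.drift(n=-172), and observe 2014-08-11.
I try reckoner.reveal(), and see 91/2.
Using reckoner.plus(x=-9): 73/2.
I run chron.lastday(), giving 2014-08-31.
Now I run chron.drift(n=-66), and get 2014-06-26.
Invoking reckoner.lessen(x=-31), — result: 135/2.
Using chron.pin(d=1752-01-11), and get 1752-01-11.
Calling reckoner.reveal(), → 135/2.
Now I run reckoner.lessen(x=32), which returns 71/2.
Invoking chron.dayname(), which returns Tuesday.
Now I run reckoner.plus(x=-13), and observe 45/2.
I run reckoner.reveal: 45/2.
Then chron.pin(d=1852-07-05), and observe 1852-07-05.
Next I call reckoner.reveal(), — result: 45/2.


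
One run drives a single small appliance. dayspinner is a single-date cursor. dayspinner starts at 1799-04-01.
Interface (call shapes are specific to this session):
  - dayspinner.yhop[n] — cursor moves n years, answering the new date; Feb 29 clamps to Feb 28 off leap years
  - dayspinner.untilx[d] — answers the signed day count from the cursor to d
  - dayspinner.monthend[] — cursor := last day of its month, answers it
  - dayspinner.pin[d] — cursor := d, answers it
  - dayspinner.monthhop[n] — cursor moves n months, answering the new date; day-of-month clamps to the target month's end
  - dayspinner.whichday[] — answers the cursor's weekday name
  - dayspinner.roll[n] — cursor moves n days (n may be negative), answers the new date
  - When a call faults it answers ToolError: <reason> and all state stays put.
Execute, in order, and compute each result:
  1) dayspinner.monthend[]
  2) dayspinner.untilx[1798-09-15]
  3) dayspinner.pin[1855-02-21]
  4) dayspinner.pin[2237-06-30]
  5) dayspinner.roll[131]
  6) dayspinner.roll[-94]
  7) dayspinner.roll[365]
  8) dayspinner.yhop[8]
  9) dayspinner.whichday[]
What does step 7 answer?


Then dayspinner.monthend: 1799-04-30.
Then dayspinner.untilx using d: 1798-09-15, — result: -227.
Then dayspinner.pin using d: 1855-02-21: 1855-02-21.
I invoke dayspinner.pin using d: 2237-06-30, → 2237-06-30.
I use dayspinner.roll using n: 131, and see 2237-11-08.
I run dayspinner.roll using n: -94, → 2237-08-06.
I run dayspinner.roll using n: 365, yielding 2238-08-06.
I use dayspinner.yhop using n: 8, yielding 2246-08-06.
I invoke dayspinner.whichday(), → Thursday.

Answer: 2238-08-06


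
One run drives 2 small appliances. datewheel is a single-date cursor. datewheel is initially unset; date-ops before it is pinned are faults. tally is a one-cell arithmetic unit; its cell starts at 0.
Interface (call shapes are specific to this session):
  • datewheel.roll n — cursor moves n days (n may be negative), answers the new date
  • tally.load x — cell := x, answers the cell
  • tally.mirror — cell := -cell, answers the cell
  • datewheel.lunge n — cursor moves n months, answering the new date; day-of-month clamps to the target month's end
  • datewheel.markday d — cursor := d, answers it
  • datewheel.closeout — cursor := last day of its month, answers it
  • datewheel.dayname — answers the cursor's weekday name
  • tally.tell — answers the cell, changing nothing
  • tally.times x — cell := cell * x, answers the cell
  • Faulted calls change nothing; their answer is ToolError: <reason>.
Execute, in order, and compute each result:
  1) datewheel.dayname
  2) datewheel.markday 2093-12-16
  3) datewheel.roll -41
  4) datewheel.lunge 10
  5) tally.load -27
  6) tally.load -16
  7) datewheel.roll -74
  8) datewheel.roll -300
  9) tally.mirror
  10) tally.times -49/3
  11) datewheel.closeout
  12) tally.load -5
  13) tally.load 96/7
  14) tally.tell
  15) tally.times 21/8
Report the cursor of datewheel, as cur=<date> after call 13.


Calling datewheel.dayname, — result: ToolError: no date set.
I call datewheel.markday passing d=2093-12-16, → 2093-12-16.
I run datewheel.roll passing n=-41, yielding 2093-11-05.
I call datewheel.lunge passing n=10, giving 2094-09-05.
Then tally.load passing x=-27, and observe -27.
Calling tally.load passing x=-16, — result: -16.
Now I run datewheel.roll passing n=-74, and get 2094-06-23.
I try datewheel.roll passing n=-300, — result: 2093-08-27.
Calling tally.mirror(), and observe 16.
I invoke tally.times passing x=-49/3, and observe -784/3.
I invoke datewheel.closeout, and observe 2093-08-31.
I use tally.load passing x=-5: -5.
Next I call tally.load passing x=96/7, giving 96/7.
Invoking tally.tell(), giving 96/7.
I run tally.times passing x=21/8, — result: 36.

Answer: cur=2093-08-31


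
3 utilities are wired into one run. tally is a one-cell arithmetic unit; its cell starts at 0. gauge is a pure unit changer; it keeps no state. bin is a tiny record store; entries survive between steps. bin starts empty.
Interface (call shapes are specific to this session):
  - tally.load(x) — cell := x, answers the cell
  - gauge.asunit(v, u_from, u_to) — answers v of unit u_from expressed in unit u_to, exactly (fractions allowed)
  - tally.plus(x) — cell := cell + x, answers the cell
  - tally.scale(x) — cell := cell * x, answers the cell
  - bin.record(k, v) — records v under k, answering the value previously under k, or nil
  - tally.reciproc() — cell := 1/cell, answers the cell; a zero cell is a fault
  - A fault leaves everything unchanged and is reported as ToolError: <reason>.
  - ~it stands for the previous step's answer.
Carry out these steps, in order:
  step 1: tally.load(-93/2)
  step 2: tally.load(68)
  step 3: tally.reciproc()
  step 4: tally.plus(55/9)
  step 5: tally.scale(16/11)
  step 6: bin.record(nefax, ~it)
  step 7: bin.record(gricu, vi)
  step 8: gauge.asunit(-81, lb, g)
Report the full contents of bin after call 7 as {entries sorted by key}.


Answer: {gricu=vi, nefax=14996/1683}

Derivation:
# tally.load(x='-93/2') -> -93/2
# tally.load(x='68') -> 68
# tally.reciproc() -> 1/68
# tally.plus(x='55/9') -> 3749/612
# tally.scale(x='16/11') -> 14996/1683
# bin.record(k='nefax', v='~it') -> nil
# bin.record(k='gricu', v='vi') -> nil
# gauge.asunit(v='-81', u_from='lb', u_to='g') -> -3674098197/100000


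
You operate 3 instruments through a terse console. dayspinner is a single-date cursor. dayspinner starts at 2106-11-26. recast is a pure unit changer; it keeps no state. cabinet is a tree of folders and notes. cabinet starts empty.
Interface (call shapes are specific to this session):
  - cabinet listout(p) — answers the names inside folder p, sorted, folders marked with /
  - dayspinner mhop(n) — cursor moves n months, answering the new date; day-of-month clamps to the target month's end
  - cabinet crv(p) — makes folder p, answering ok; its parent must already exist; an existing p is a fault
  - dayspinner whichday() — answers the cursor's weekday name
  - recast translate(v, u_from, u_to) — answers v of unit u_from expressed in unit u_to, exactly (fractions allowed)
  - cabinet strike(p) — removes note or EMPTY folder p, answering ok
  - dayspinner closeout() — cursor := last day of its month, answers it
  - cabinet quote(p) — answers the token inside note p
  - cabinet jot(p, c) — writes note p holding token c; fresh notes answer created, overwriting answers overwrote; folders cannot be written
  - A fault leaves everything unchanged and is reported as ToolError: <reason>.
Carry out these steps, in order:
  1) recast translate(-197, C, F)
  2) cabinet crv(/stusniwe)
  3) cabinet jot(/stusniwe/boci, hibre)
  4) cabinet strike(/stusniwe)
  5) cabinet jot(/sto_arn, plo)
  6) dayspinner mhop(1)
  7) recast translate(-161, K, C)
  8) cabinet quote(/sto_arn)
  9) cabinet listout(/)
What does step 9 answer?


% 1. recast translate(v: -197, u_from: C, u_to: F) == -1613/5
% 2. cabinet crv(p: /stusniwe) == ok
% 3. cabinet jot(p: /stusniwe/boci, c: hibre) == created
% 4. cabinet strike(p: /stusniwe) == ToolError: not empty
% 5. cabinet jot(p: /sto_arn, c: plo) == created
% 6. dayspinner mhop(n: 1) == 2106-12-26
% 7. recast translate(v: -161, u_from: K, u_to: C) == -8683/20
% 8. cabinet quote(p: /sto_arn) == plo
% 9. cabinet listout(p: /) == [sto_arn, stusniwe/]

Answer: [sto_arn, stusniwe/]


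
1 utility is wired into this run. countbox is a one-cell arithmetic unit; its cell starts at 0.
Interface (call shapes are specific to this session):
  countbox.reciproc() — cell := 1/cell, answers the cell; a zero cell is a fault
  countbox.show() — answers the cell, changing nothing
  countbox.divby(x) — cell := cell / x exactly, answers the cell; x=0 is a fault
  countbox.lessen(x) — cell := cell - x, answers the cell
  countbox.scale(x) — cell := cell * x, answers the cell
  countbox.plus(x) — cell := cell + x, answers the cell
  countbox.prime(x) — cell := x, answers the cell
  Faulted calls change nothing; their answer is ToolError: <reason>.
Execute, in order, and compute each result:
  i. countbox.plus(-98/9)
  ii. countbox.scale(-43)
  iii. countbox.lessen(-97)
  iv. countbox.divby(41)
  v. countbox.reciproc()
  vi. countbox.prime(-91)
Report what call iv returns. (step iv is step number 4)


CALL countbox.plus[x→-98/9]
RET  -98/9
CALL countbox.scale[x→-43]
RET  4214/9
CALL countbox.lessen[x→-97]
RET  5087/9
CALL countbox.divby[x→41]
RET  5087/369
CALL countbox.reciproc[]
RET  369/5087
CALL countbox.prime[x→-91]
RET  -91

Answer: 5087/369


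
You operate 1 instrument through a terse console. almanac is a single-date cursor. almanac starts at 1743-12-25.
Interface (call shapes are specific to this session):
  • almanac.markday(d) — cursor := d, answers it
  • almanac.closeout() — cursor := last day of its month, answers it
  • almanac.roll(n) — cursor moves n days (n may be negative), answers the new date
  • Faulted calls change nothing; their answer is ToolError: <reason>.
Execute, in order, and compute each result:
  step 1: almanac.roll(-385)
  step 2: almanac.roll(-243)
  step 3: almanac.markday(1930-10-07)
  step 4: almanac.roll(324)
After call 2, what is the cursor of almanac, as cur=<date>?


$ almanac.roll n→-385
  1742-12-05
$ almanac.roll n→-243
  1742-04-06
$ almanac.markday d→1930-10-07
  1930-10-07
$ almanac.roll n→324
  1931-08-27

Answer: cur=1742-04-06


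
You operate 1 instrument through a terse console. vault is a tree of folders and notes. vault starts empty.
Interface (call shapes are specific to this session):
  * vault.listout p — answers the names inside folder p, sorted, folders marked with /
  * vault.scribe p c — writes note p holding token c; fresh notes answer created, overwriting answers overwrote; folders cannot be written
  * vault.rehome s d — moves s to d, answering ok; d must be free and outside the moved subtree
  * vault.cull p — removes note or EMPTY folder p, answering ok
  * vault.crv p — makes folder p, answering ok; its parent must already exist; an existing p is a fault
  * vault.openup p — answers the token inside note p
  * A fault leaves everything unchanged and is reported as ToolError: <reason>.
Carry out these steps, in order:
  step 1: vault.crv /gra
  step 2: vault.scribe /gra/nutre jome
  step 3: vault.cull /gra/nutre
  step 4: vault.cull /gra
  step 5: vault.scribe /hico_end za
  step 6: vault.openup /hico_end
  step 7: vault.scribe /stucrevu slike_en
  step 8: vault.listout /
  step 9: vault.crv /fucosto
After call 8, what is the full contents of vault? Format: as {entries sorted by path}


Answer: {hico_end=za, stucrevu=slike_en}

Derivation:
I call vault.crv on p→/gra, — result: ok.
Using vault.scribe on p→/gra/nutre, c→jome, → created.
I use vault.cull on p→/gra/nutre: ok.
Invoking vault.cull on p→/gra, and observe ok.
I use vault.scribe on p→/hico_end, c→za: created.
Next I call vault.openup on p→/hico_end, giving za.
Next I call vault.scribe on p→/stucrevu, c→slike_en, giving created.
I use vault.listout on p→/, — result: [hico_end, stucrevu].
Calling vault.crv on p→/fucosto, — result: ok.


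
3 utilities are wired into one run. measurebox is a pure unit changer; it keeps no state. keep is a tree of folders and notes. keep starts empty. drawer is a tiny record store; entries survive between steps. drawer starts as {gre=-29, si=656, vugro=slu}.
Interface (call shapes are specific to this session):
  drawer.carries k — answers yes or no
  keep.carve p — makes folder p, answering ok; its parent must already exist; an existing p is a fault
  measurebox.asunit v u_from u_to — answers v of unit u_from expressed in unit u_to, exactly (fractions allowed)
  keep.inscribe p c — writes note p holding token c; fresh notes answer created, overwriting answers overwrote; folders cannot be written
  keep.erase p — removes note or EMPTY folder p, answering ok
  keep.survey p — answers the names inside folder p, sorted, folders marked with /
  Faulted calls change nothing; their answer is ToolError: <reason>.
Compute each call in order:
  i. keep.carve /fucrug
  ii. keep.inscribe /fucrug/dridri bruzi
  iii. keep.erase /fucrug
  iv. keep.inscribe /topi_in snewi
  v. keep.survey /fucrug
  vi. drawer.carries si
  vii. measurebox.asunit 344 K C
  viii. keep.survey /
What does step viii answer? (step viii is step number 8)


Answer: [fucrug/, topi_in]

Derivation:
>>> keep.carve p='/fucrug'
  ok
>>> keep.inscribe p='/fucrug/dridri' c='bruzi'
  created
>>> keep.erase p='/fucrug'
  ToolError: not empty
>>> keep.inscribe p='/topi_in' c='snewi'
  created
>>> keep.survey p='/fucrug'
  [dridri]
>>> drawer.carries k='si'
  yes
>>> measurebox.asunit v='344' u_from='K' u_to='C'
  1417/20
>>> keep.survey p='/'
  [fucrug/, topi_in]


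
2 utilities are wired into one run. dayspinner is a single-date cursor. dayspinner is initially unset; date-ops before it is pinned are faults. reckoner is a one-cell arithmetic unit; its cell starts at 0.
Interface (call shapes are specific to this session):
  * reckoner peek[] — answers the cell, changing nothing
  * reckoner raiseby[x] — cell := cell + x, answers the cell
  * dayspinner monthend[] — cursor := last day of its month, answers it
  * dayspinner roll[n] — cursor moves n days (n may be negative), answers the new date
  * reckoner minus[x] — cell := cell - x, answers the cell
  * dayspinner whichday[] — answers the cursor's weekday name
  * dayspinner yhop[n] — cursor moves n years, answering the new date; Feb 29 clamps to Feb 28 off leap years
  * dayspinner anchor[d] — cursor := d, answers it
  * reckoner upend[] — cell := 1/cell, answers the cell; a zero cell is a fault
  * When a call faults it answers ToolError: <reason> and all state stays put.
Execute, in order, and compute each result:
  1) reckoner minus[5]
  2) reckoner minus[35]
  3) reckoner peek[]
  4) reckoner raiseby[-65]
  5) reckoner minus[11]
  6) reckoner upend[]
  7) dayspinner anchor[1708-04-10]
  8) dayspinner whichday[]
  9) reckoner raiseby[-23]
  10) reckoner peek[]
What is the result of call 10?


Answer: -2669/116

Derivation:
·→ reckoner minus(x='5')
·← -5
·→ reckoner minus(x='35')
·← -40
·→ reckoner peek()
·← -40
·→ reckoner raiseby(x='-65')
·← -105
·→ reckoner minus(x='11')
·← -116
·→ reckoner upend()
·← -1/116
·→ dayspinner anchor(d='1708-04-10')
·← 1708-04-10
·→ dayspinner whichday()
·← Tuesday
·→ reckoner raiseby(x='-23')
·← -2669/116
·→ reckoner peek()
·← -2669/116


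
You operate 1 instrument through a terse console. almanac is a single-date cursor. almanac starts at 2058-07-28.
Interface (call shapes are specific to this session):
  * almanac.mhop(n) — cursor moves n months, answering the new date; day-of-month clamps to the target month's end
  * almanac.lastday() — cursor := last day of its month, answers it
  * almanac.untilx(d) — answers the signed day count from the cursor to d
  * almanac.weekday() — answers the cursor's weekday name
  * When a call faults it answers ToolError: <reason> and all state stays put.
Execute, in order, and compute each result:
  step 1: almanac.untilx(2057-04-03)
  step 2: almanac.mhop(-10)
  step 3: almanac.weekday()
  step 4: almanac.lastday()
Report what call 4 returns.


Answer: 2057-09-30

Derivation:
% 1. untilx(d='2057-04-03') : -481
% 2. mhop(n='-10') : 2057-09-28
% 3. weekday() : Friday
% 4. lastday() : 2057-09-30


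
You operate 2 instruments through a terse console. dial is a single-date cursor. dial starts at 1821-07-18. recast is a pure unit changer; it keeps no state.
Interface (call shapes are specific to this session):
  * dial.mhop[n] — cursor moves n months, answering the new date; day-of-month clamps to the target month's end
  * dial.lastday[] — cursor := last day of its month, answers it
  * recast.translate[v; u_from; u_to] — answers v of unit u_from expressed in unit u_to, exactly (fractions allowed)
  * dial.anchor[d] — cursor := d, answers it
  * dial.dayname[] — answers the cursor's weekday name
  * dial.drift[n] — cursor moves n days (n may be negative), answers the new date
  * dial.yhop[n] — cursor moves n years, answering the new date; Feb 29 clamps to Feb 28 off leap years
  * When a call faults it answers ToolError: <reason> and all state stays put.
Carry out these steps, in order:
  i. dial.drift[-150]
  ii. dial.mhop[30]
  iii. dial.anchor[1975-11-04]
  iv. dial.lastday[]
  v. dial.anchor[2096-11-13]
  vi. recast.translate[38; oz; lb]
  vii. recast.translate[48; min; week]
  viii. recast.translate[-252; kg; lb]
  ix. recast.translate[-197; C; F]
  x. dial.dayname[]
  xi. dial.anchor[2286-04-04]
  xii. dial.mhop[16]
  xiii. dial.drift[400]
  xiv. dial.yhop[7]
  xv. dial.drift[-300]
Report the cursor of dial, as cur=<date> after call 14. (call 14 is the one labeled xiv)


Answer: cur=2295-09-07

Derivation:
>> dial.drift(n: -150)
<< 1821-02-18
>> dial.mhop(n: 30)
<< 1823-08-18
>> dial.anchor(d: 1975-11-04)
<< 1975-11-04
>> dial.lastday()
<< 1975-11-30
>> dial.anchor(d: 2096-11-13)
<< 2096-11-13
>> recast.translate(v: 38, u_from: oz, u_to: lb)
<< 19/8
>> recast.translate(v: 48, u_from: min, u_to: week)
<< 1/210
>> recast.translate(v: -252, u_from: kg, u_to: lb)
<< -3600000000/6479891
>> recast.translate(v: -197, u_from: C, u_to: F)
<< -1613/5
>> dial.dayname()
<< Tuesday
>> dial.anchor(d: 2286-04-04)
<< 2286-04-04
>> dial.mhop(n: 16)
<< 2287-08-04
>> dial.drift(n: 400)
<< 2288-09-07
>> dial.yhop(n: 7)
<< 2295-09-07
>> dial.drift(n: -300)
<< 2294-11-11


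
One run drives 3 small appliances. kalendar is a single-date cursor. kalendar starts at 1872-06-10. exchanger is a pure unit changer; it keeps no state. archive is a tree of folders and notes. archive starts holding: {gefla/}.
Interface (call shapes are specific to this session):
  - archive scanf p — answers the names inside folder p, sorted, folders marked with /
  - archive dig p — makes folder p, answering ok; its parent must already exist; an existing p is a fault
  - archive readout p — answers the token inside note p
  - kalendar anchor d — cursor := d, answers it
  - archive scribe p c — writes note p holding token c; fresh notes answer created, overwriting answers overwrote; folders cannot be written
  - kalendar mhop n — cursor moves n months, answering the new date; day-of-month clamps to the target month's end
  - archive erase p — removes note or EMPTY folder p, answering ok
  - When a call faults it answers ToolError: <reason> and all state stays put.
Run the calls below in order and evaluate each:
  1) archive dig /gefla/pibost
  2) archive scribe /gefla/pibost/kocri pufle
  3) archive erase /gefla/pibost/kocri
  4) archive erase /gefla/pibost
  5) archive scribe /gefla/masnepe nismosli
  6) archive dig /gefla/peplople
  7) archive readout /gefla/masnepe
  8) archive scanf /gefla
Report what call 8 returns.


Answer: [masnepe, peplople/]

Derivation:
CALL archive dig[p→/gefla/pibost]
RET  ok
CALL archive scribe[p→/gefla/pibost/kocri; c→pufle]
RET  created
CALL archive erase[p→/gefla/pibost/kocri]
RET  ok
CALL archive erase[p→/gefla/pibost]
RET  ok
CALL archive scribe[p→/gefla/masnepe; c→nismosli]
RET  created
CALL archive dig[p→/gefla/peplople]
RET  ok
CALL archive readout[p→/gefla/masnepe]
RET  nismosli
CALL archive scanf[p→/gefla]
RET  [masnepe, peplople/]


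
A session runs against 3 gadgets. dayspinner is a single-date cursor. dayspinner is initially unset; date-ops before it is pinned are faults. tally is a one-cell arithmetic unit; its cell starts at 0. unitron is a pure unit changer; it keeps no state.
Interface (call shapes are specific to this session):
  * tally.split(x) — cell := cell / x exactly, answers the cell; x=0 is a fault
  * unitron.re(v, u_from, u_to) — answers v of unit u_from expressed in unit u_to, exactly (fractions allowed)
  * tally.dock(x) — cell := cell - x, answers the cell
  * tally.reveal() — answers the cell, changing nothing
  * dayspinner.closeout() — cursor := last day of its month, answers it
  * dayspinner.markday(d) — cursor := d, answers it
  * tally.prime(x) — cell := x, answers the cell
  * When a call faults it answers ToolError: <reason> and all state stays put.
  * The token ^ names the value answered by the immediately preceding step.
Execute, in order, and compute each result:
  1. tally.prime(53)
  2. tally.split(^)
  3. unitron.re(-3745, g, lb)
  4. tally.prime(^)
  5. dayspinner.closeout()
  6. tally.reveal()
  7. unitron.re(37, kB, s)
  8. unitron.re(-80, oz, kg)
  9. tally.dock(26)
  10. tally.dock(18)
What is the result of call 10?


Do: tally.prime[x: 53]
See: 53
Do: tally.split[x: ^]
See: 1
Do: unitron.re[v: -3745; u_from: g; u_to: lb]
See: -53500000/6479891
Do: tally.prime[x: ^]
See: -53500000/6479891
Do: dayspinner.closeout[]
See: ToolError: no date set
Do: tally.reveal[]
See: -53500000/6479891
Do: unitron.re[v: 37; u_from: kB; u_to: s]
See: ToolError: incompatible units
Do: unitron.re[v: -80; u_from: oz; u_to: kg]
See: -45359237/20000000
Do: tally.dock[x: 26]
See: -221977166/6479891
Do: tally.dock[x: 18]
See: -338615204/6479891

Answer: -338615204/6479891


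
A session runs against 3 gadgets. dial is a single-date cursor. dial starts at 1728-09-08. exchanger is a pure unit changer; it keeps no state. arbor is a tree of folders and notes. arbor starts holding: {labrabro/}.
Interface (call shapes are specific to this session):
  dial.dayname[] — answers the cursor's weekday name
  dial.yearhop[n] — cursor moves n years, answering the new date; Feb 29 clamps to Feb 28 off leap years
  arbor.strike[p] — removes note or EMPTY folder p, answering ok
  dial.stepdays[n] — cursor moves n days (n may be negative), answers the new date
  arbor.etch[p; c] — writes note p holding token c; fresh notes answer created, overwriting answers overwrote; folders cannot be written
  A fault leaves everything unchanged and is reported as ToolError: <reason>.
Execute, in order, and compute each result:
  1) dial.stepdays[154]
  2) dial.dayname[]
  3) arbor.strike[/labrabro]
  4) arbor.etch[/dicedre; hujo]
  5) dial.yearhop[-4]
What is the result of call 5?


$ stepdays n: 154
:: 1729-02-09
$ dayname
:: Wednesday
$ strike p: /labrabro
:: ok
$ etch p: /dicedre c: hujo
:: created
$ yearhop n: -4
:: 1725-02-09

Answer: 1725-02-09


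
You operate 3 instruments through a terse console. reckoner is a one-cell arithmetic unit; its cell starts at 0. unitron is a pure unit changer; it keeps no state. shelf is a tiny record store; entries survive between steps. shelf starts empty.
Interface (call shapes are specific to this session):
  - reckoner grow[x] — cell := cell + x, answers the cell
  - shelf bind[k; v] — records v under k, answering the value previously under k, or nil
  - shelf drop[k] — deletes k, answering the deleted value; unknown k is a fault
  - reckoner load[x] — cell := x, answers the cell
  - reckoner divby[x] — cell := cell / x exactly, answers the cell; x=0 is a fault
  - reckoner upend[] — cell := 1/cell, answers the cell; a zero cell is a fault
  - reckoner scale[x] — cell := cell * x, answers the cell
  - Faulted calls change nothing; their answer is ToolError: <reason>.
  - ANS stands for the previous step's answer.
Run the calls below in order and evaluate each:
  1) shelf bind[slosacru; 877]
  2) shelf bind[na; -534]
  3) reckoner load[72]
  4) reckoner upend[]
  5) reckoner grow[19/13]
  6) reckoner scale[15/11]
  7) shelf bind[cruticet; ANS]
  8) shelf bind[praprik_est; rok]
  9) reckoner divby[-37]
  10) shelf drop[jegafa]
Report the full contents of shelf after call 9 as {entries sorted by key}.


# 1. shelf bind(k: slosacru, v: 877) => nil
# 2. shelf bind(k: na, v: -534) => nil
# 3. reckoner load(x: 72) => 72
# 4. reckoner upend() => 1/72
# 5. reckoner grow(x: 19/13) => 1381/936
# 6. reckoner scale(x: 15/11) => 6905/3432
# 7. shelf bind(k: cruticet, v: ANS) => nil
# 8. shelf bind(k: praprik_est, v: rok) => nil
# 9. reckoner divby(x: -37) => -6905/126984
# 10. shelf drop(k: jegafa) => ToolError: no such key jegafa

Answer: {cruticet=6905/3432, na=-534, praprik_est=rok, slosacru=877}


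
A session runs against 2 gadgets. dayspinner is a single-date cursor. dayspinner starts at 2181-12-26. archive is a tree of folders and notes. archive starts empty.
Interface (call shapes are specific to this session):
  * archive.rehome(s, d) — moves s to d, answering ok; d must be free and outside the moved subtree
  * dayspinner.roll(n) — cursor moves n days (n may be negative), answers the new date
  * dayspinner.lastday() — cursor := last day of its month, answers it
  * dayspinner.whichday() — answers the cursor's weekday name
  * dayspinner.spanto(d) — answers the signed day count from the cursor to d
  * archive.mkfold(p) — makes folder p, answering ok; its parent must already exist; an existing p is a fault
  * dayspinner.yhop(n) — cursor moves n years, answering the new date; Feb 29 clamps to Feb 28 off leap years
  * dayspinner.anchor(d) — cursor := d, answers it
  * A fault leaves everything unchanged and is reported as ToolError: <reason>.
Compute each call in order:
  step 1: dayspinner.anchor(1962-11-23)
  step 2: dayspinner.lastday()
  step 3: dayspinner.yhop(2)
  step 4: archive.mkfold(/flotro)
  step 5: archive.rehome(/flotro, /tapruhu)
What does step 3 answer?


-> anchor(1962-11-23)
<- 1962-11-23
-> lastday()
<- 1962-11-30
-> yhop(2)
<- 1964-11-30
-> mkfold(/flotro)
<- ok
-> rehome(/flotro, /tapruhu)
<- ok

Answer: 1964-11-30


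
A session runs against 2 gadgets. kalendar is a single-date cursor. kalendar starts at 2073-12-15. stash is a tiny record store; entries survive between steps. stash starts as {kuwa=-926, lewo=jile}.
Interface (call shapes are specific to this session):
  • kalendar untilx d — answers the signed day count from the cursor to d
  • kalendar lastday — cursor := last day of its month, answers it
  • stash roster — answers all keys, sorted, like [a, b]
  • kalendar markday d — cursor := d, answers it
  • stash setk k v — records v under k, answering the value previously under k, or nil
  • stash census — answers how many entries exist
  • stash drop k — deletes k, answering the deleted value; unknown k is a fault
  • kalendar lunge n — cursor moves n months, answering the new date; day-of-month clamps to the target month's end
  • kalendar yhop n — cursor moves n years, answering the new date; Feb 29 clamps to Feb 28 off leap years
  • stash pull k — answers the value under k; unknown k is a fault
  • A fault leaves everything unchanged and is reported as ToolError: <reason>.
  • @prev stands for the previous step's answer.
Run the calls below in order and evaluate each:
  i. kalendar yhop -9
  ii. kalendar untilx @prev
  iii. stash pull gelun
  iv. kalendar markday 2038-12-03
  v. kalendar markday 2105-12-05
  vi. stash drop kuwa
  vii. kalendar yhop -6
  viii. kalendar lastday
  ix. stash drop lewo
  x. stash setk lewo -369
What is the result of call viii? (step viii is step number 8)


Answer: 2099-12-31

Derivation:
Do: kalendar yhop[n→-9]
See: 2064-12-15
Do: kalendar untilx[d→@prev]
See: 0
Do: stash pull[k→gelun]
See: ToolError: no such key gelun
Do: kalendar markday[d→2038-12-03]
See: 2038-12-03
Do: kalendar markday[d→2105-12-05]
See: 2105-12-05
Do: stash drop[k→kuwa]
See: -926
Do: kalendar yhop[n→-6]
See: 2099-12-05
Do: kalendar lastday[]
See: 2099-12-31
Do: stash drop[k→lewo]
See: jile
Do: stash setk[k→lewo; v→-369]
See: nil


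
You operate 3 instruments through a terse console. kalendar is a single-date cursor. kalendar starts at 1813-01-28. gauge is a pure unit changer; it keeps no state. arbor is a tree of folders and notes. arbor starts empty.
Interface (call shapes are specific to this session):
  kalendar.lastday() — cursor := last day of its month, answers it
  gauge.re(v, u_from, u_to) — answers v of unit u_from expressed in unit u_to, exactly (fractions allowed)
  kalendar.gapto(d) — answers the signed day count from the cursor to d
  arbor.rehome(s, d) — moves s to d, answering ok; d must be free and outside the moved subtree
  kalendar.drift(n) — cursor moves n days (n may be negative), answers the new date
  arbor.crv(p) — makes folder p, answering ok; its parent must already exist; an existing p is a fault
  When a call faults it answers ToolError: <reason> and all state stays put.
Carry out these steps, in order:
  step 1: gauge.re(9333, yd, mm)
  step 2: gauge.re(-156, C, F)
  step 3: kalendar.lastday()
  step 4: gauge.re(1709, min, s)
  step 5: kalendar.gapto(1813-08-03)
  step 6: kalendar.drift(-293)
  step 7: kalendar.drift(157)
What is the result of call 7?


Answer: 1812-09-17

Derivation:
Then gauge.re using v='9333', u_from='yd', u_to='mm', and observe 42670476/5.
I try gauge.re using v='-156', u_from='C', u_to='F', and observe -1244/5.
I invoke kalendar.lastday(): 1813-01-31.
Calling gauge.re using v='1709', u_from='min', u_to='s', — result: 102540.
Then kalendar.gapto using d='1813-08-03', and observe 184.
I try kalendar.drift using n='-293', and observe 1812-04-13.
Now I run kalendar.drift using n='157': 1812-09-17.


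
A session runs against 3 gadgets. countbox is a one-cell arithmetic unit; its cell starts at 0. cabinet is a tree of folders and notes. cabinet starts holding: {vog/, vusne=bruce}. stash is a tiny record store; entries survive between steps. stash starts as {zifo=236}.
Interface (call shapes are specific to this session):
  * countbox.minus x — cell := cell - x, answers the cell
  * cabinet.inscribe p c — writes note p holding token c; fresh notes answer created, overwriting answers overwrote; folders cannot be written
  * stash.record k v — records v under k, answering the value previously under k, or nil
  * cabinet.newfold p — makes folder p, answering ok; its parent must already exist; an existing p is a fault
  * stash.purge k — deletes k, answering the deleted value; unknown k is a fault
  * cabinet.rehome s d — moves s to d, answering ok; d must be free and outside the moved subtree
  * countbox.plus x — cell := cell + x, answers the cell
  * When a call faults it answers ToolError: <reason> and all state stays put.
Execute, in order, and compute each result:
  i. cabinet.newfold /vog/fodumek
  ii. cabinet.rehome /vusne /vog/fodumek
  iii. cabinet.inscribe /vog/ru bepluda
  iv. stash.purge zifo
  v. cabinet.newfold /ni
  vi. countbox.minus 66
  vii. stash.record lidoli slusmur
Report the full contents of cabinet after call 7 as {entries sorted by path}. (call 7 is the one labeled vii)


Answer: {ni/, vog/, vog/fodumek/, vog/ru=bepluda, vusne=bruce}

Derivation:
>>> cabinet.newfold p→/vog/fodumek
= ok
>>> cabinet.rehome s→/vusne d→/vog/fodumek
= ToolError: exists
>>> cabinet.inscribe p→/vog/ru c→bepluda
= created
>>> stash.purge k→zifo
= 236
>>> cabinet.newfold p→/ni
= ok
>>> countbox.minus x→66
= -66
>>> stash.record k→lidoli v→slusmur
= nil


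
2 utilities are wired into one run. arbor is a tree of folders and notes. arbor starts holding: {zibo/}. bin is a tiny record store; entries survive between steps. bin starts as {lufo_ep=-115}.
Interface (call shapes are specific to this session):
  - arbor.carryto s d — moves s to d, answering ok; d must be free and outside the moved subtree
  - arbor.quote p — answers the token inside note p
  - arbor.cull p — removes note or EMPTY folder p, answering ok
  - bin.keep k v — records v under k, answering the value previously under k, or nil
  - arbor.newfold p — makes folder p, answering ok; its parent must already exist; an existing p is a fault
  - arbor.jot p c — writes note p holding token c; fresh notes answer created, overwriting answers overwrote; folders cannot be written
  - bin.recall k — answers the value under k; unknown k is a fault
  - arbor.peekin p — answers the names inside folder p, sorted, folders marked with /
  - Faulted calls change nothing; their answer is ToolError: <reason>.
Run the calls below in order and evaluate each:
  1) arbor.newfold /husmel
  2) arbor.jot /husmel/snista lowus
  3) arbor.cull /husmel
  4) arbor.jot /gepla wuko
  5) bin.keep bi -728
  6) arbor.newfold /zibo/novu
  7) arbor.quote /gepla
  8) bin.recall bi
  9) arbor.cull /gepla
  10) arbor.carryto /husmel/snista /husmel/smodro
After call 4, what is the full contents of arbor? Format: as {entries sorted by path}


Answer: {gepla=wuko, husmel/, husmel/snista=lowus, zibo/}

Derivation:
# newfold(p='/husmel') -> ok
# jot(p='/husmel/snista', c='lowus') -> created
# cull(p='/husmel') -> ToolError: not empty
# jot(p='/gepla', c='wuko') -> created
# keep(k='bi', v='-728') -> nil
# newfold(p='/zibo/novu') -> ok
# quote(p='/gepla') -> wuko
# recall(k='bi') -> -728
# cull(p='/gepla') -> ok
# carryto(s='/husmel/snista', d='/husmel/smodro') -> ok


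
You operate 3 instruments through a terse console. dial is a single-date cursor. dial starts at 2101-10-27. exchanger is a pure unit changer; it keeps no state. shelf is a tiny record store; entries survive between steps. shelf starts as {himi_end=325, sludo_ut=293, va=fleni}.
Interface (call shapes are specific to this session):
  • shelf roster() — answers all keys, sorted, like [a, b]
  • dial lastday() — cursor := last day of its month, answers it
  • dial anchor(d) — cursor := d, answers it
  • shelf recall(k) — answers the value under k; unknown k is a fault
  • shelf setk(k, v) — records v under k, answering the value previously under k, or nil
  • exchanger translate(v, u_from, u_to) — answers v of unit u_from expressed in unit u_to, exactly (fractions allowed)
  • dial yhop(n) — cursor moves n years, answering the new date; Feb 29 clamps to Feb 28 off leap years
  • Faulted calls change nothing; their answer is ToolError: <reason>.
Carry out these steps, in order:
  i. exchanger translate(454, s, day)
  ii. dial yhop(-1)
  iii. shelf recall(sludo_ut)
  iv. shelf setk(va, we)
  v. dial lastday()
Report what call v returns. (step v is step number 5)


Answer: 2100-10-31

Derivation:
·→ exchanger translate(v→454, u_from→s, u_to→day)
·← 227/43200
·→ dial yhop(n→-1)
·← 2100-10-27
·→ shelf recall(k→sludo_ut)
·← 293
·→ shelf setk(k→va, v→we)
·← fleni
·→ dial lastday()
·← 2100-10-31


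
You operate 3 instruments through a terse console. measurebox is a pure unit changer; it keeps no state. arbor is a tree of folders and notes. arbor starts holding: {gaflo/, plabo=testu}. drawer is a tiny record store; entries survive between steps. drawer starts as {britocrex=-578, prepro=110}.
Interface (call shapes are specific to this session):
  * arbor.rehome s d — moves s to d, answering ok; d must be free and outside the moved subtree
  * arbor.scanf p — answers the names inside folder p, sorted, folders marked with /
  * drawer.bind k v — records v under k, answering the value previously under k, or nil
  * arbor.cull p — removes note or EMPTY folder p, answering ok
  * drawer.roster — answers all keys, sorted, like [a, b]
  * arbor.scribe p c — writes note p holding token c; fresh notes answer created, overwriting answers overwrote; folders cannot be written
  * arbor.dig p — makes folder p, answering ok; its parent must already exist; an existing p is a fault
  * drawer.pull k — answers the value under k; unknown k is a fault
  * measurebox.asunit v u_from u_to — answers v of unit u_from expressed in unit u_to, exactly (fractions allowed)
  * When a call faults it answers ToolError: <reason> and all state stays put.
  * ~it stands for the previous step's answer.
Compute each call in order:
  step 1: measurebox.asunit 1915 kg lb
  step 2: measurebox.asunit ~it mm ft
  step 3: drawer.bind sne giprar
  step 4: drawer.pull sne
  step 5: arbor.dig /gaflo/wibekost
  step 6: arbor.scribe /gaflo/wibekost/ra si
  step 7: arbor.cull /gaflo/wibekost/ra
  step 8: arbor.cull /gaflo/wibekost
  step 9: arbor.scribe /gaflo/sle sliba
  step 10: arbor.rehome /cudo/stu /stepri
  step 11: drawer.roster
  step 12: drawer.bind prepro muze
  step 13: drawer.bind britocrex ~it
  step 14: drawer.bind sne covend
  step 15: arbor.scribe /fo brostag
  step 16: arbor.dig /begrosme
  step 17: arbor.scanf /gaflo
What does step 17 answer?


Answer: [sle]

Derivation:
Act: asunit[v='1915'; u_from='kg'; u_to='lb']
Obs: 191500000000/45359237
Act: asunit[v='~it'; u_from='mm'; u_to='ft']
Obs: 239375000000/17281869297
Act: bind[k='sne'; v='giprar']
Obs: nil
Act: pull[k='sne']
Obs: giprar
Act: dig[p='/gaflo/wibekost']
Obs: ok
Act: scribe[p='/gaflo/wibekost/ra'; c='si']
Obs: created
Act: cull[p='/gaflo/wibekost/ra']
Obs: ok
Act: cull[p='/gaflo/wibekost']
Obs: ok
Act: scribe[p='/gaflo/sle'; c='sliba']
Obs: created
Act: rehome[s='/cudo/stu'; d='/stepri']
Obs: ToolError: not found
Act: roster[]
Obs: [britocrex, prepro, sne]
Act: bind[k='prepro'; v='muze']
Obs: 110
Act: bind[k='britocrex'; v='~it']
Obs: -578
Act: bind[k='sne'; v='covend']
Obs: giprar
Act: scribe[p='/fo'; c='brostag']
Obs: created
Act: dig[p='/begrosme']
Obs: ok
Act: scanf[p='/gaflo']
Obs: [sle]
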